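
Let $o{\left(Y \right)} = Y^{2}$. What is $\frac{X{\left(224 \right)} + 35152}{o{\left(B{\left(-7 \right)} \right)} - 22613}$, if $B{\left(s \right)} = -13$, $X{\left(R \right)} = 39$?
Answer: $- \frac{35191}{22444} \approx -1.5679$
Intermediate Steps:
$\frac{X{\left(224 \right)} + 35152}{o{\left(B{\left(-7 \right)} \right)} - 22613} = \frac{39 + 35152}{\left(-13\right)^{2} - 22613} = \frac{35191}{169 + \left(-24255 + 1642\right)} = \frac{35191}{169 - 22613} = \frac{35191}{-22444} = 35191 \left(- \frac{1}{22444}\right) = - \frac{35191}{22444}$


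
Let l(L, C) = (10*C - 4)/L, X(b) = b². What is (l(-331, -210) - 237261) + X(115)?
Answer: -74153812/331 ≈ -2.2403e+5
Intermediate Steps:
l(L, C) = (-4 + 10*C)/L
(l(-331, -210) - 237261) + X(115) = (2*(-2 + 5*(-210))/(-331) - 237261) + 115² = (2*(-1/331)*(-2 - 1050) - 237261) + 13225 = (2*(-1/331)*(-1052) - 237261) + 13225 = (2104/331 - 237261) + 13225 = -78531287/331 + 13225 = -74153812/331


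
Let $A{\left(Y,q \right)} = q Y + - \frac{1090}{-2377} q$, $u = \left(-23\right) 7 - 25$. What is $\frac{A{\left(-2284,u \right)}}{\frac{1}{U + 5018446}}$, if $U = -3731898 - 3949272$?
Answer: $- \frac{2688296556325392}{2377} \approx -1.131 \cdot 10^{12}$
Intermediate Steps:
$u = -186$ ($u = -161 - 25 = -186$)
$A{\left(Y,q \right)} = \frac{1090 q}{2377} + Y q$ ($A{\left(Y,q \right)} = Y q + \left(-1090\right) \left(- \frac{1}{2377}\right) q = Y q + \frac{1090 q}{2377} = \frac{1090 q}{2377} + Y q$)
$U = -7681170$
$\frac{A{\left(-2284,u \right)}}{\frac{1}{U + 5018446}} = \frac{\frac{1}{2377} \left(-186\right) \left(1090 + 2377 \left(-2284\right)\right)}{\frac{1}{-7681170 + 5018446}} = \frac{\frac{1}{2377} \left(-186\right) \left(1090 - 5429068\right)}{\frac{1}{-2662724}} = \frac{\frac{1}{2377} \left(-186\right) \left(-5427978\right)}{- \frac{1}{2662724}} = \frac{1009603908}{2377} \left(-2662724\right) = - \frac{2688296556325392}{2377}$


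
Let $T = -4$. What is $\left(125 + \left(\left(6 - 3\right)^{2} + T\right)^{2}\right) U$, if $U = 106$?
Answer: $15900$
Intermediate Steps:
$\left(125 + \left(\left(6 - 3\right)^{2} + T\right)^{2}\right) U = \left(125 + \left(\left(6 - 3\right)^{2} - 4\right)^{2}\right) 106 = \left(125 + \left(3^{2} - 4\right)^{2}\right) 106 = \left(125 + \left(9 - 4\right)^{2}\right) 106 = \left(125 + 5^{2}\right) 106 = \left(125 + 25\right) 106 = 150 \cdot 106 = 15900$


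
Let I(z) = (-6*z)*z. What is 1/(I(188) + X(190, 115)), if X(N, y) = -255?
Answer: -1/212319 ≈ -4.7099e-6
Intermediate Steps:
I(z) = -6*z²
1/(I(188) + X(190, 115)) = 1/(-6*188² - 255) = 1/(-6*35344 - 255) = 1/(-212064 - 255) = 1/(-212319) = -1/212319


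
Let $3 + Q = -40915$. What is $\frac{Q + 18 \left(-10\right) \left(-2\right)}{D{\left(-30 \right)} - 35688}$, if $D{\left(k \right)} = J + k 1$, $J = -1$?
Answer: $\frac{40558}{35719} \approx 1.1355$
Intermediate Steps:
$Q = -40918$ ($Q = -3 - 40915 = -40918$)
$D{\left(k \right)} = -1 + k$ ($D{\left(k \right)} = -1 + k 1 = -1 + k$)
$\frac{Q + 18 \left(-10\right) \left(-2\right)}{D{\left(-30 \right)} - 35688} = \frac{-40918 + 18 \left(-10\right) \left(-2\right)}{\left(-1 - 30\right) - 35688} = \frac{-40918 - -360}{-31 - 35688} = \frac{-40918 + 360}{-35719} = \left(-40558\right) \left(- \frac{1}{35719}\right) = \frac{40558}{35719}$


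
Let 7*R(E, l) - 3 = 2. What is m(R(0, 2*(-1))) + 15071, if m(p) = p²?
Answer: 738504/49 ≈ 15072.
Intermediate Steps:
R(E, l) = 5/7 (R(E, l) = 3/7 + (⅐)*2 = 3/7 + 2/7 = 5/7)
m(R(0, 2*(-1))) + 15071 = (5/7)² + 15071 = 25/49 + 15071 = 738504/49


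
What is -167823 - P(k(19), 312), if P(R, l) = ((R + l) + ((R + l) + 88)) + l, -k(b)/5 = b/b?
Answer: -168837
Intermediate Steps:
k(b) = -5 (k(b) = -5*b/b = -5*1 = -5)
P(R, l) = 88 + 2*R + 3*l (P(R, l) = ((R + l) + (88 + R + l)) + l = (88 + 2*R + 2*l) + l = 88 + 2*R + 3*l)
-167823 - P(k(19), 312) = -167823 - (88 + 2*(-5) + 3*312) = -167823 - (88 - 10 + 936) = -167823 - 1*1014 = -167823 - 1014 = -168837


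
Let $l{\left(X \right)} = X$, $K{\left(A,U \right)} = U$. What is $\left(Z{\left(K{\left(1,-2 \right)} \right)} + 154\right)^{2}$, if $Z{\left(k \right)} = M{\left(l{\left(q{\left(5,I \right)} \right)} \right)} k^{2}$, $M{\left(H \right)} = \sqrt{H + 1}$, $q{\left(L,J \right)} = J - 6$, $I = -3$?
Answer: $23588 + 2464 i \sqrt{2} \approx 23588.0 + 3484.6 i$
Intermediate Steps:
$q{\left(L,J \right)} = -6 + J$ ($q{\left(L,J \right)} = J - 6 = -6 + J$)
$M{\left(H \right)} = \sqrt{1 + H}$
$Z{\left(k \right)} = 2 i \sqrt{2} k^{2}$ ($Z{\left(k \right)} = \sqrt{1 - 9} k^{2} = \sqrt{-8} k^{2} = 2 i \sqrt{2} k^{2}$)
$\left(Z{\left(K{\left(1,-2 \right)} \right)} + 154\right)^{2} = \left(2 i \sqrt{2} \left(-2\right)^{2} + 154\right)^{2} = \left(2 i \sqrt{2} \cdot 4 + 154\right)^{2} = \left(8 i \sqrt{2} + 154\right)^{2} = \left(154 + 8 i \sqrt{2}\right)^{2}$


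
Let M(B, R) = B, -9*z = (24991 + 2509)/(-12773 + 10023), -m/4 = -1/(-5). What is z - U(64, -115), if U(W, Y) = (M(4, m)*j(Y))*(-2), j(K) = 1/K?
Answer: 1078/1035 ≈ 1.0415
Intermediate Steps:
m = -⅘ (m = -(-4)/(-5) = -(-4)*(-1)/5 = -4*⅕ = -⅘ ≈ -0.80000)
z = 10/9 (z = -(24991 + 2509)/(9*(-12773 + 10023)) = -27500/(9*(-2750)) = -27500*(-1)/(9*2750) = -⅑*(-10) = 10/9 ≈ 1.1111)
U(W, Y) = -8/Y (U(W, Y) = (4/Y)*(-2) = -8/Y)
z - U(64, -115) = 10/9 - (-8)/(-115) = 10/9 - (-8)*(-1)/115 = 10/9 - 1*8/115 = 10/9 - 8/115 = 1078/1035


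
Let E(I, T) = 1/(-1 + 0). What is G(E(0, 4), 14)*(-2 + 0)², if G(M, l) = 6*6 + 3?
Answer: 156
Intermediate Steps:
E(I, T) = -1 (E(I, T) = 1/(-1) = -1)
G(M, l) = 39 (G(M, l) = 36 + 3 = 39)
G(E(0, 4), 14)*(-2 + 0)² = 39*(-2 + 0)² = 39*(-2)² = 39*4 = 156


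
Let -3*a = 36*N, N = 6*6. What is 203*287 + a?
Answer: 57829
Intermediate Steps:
N = 36
a = -432 (a = -12*36 = -⅓*1296 = -432)
203*287 + a = 203*287 - 432 = 58261 - 432 = 57829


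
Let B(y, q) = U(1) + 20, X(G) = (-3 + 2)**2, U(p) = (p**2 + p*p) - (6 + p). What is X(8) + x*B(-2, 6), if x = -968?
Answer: -14519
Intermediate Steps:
U(p) = -6 - p + 2*p**2 (U(p) = (p**2 + p**2) + (-6 - p) = 2*p**2 + (-6 - p) = -6 - p + 2*p**2)
X(G) = 1 (X(G) = (-1)**2 = 1)
B(y, q) = 15 (B(y, q) = (-6 - 1*1 + 2*1**2) + 20 = (-6 - 1 + 2*1) + 20 = (-6 - 1 + 2) + 20 = -5 + 20 = 15)
X(8) + x*B(-2, 6) = 1 - 968*15 = 1 - 14520 = -14519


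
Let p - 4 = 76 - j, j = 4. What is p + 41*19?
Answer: 855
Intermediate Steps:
p = 76 (p = 4 + (76 - 1*4) = 4 + (76 - 4) = 4 + 72 = 76)
p + 41*19 = 76 + 41*19 = 76 + 779 = 855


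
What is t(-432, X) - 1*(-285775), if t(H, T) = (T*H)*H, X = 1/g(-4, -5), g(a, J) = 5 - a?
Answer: 306511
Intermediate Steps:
X = ⅑ (X = 1/(5 - 1*(-4)) = 1/(5 + 4) = 1/9 = ⅑ ≈ 0.11111)
t(H, T) = T*H² (t(H, T) = (H*T)*H = T*H²)
t(-432, X) - 1*(-285775) = (⅑)*(-432)² - 1*(-285775) = (⅑)*186624 + 285775 = 20736 + 285775 = 306511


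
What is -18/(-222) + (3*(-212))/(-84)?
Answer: 1982/259 ≈ 7.6525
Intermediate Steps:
-18/(-222) + (3*(-212))/(-84) = -18*(-1/222) - 636*(-1/84) = 3/37 + 53/7 = 1982/259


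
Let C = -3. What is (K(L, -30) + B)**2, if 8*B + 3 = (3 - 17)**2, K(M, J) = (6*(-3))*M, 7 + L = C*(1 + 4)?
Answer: 11296321/64 ≈ 1.7651e+5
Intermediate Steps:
L = -22 (L = -7 - 3*(1 + 4) = -7 - 3*5 = -7 - 15 = -22)
K(M, J) = -18*M
B = 193/8 (B = -3/8 + (3 - 17)**2/8 = -3/8 + (1/8)*(-14)**2 = -3/8 + (1/8)*196 = -3/8 + 49/2 = 193/8 ≈ 24.125)
(K(L, -30) + B)**2 = (-18*(-22) + 193/8)**2 = (396 + 193/8)**2 = (3361/8)**2 = 11296321/64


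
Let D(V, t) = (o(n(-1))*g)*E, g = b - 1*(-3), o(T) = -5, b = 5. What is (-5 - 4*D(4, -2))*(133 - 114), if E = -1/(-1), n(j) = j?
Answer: 2945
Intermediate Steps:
E = 1 (E = -1*(-1) = 1)
g = 8 (g = 5 - 1*(-3) = 5 + 3 = 8)
D(V, t) = -40 (D(V, t) = -5*8*1 = -40*1 = -40)
(-5 - 4*D(4, -2))*(133 - 114) = (-5 - 4*(-40))*(133 - 114) = (-5 + 160)*19 = 155*19 = 2945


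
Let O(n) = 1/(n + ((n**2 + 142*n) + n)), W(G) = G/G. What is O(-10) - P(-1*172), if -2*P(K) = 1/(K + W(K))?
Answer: -841/229140 ≈ -0.0036702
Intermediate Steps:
W(G) = 1
O(n) = 1/(n**2 + 144*n) (O(n) = 1/(n + (n**2 + 143*n)) = 1/(n**2 + 144*n))
P(K) = -1/(2*(1 + K)) (P(K) = -1/(2*(K + 1)) = -1/(2*(1 + K)))
O(-10) - P(-1*172) = 1/((-10)*(144 - 10)) - (-1)/(2 + 2*(-1*172)) = -1/10/134 - (-1)/(2 + 2*(-172)) = -1/10*1/134 - (-1)/(2 - 344) = -1/1340 - (-1)/(-342) = -1/1340 - (-1)*(-1)/342 = -1/1340 - 1*1/342 = -1/1340 - 1/342 = -841/229140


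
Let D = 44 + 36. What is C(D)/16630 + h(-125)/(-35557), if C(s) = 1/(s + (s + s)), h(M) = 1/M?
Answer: 337433/709575492000 ≈ 4.7554e-7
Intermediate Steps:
D = 80
C(s) = 1/(3*s) (C(s) = 1/(s + 2*s) = 1/(3*s))
C(D)/16630 + h(-125)/(-35557) = ((1/3)/80)/16630 + 1/(-125*(-35557)) = ((1/3)*(1/80))*(1/16630) - 1/125*(-1/35557) = (1/240)*(1/16630) + 1/4444625 = 1/3991200 + 1/4444625 = 337433/709575492000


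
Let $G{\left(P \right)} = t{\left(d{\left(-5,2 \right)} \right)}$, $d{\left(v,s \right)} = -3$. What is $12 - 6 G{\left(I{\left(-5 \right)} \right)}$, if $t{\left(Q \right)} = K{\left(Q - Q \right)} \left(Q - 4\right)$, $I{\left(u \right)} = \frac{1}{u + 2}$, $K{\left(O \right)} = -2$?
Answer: $-72$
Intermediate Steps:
$I{\left(u \right)} = \frac{1}{2 + u}$
$t{\left(Q \right)} = 8 - 2 Q$ ($t{\left(Q \right)} = - 2 \left(Q - 4\right) = - 2 \left(-4 + Q\right) = 8 - 2 Q$)
$G{\left(P \right)} = 14$ ($G{\left(P \right)} = 8 - -6 = 8 + 6 = 14$)
$12 - 6 G{\left(I{\left(-5 \right)} \right)} = 12 - 84 = -72$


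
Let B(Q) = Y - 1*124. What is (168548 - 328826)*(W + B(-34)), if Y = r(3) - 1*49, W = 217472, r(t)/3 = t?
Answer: -34829691624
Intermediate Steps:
r(t) = 3*t
Y = -40 (Y = 3*3 - 1*49 = 9 - 49 = -40)
B(Q) = -164 (B(Q) = -40 - 1*124 = -40 - 124 = -164)
(168548 - 328826)*(W + B(-34)) = (168548 - 328826)*(217472 - 164) = -160278*217308 = -34829691624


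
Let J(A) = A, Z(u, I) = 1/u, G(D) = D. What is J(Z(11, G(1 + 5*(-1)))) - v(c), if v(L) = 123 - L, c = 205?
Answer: 903/11 ≈ 82.091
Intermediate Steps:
J(Z(11, G(1 + 5*(-1)))) - v(c) = 1/11 - (123 - 1*205) = 1/11 - (123 - 205) = 1/11 - 1*(-82) = 1/11 + 82 = 903/11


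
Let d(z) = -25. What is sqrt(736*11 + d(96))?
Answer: sqrt(8071) ≈ 89.839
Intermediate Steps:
sqrt(736*11 + d(96)) = sqrt(736*11 - 25) = sqrt(8096 - 25) = sqrt(8071)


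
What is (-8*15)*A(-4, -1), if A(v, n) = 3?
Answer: -360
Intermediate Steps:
(-8*15)*A(-4, -1) = -8*15*3 = -120*3 = -360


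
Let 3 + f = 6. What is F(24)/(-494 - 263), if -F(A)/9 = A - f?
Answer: 189/757 ≈ 0.24967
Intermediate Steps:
f = 3 (f = -3 + 6 = 3)
F(A) = 27 - 9*A (F(A) = -9*(A - 1*3) = -9*(A - 3) = -9*(-3 + A) = 27 - 9*A)
F(24)/(-494 - 263) = (27 - 9*24)/(-494 - 263) = (27 - 216)/(-757) = -189*(-1/757) = 189/757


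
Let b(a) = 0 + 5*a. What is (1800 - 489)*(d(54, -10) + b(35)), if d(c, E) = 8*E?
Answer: 124545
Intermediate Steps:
b(a) = 5*a
(1800 - 489)*(d(54, -10) + b(35)) = (1800 - 489)*(8*(-10) + 5*35) = 1311*(-80 + 175) = 1311*95 = 124545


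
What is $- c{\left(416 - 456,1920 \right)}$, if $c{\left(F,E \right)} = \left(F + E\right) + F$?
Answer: $-1840$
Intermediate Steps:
$c{\left(F,E \right)} = E + 2 F$ ($c{\left(F,E \right)} = \left(E + F\right) + F = E + 2 F$)
$- c{\left(416 - 456,1920 \right)} = - (1920 + 2 \left(416 - 456\right)) = - (1920 + 2 \left(-40\right)) = - (1920 - 80) = \left(-1\right) 1840 = -1840$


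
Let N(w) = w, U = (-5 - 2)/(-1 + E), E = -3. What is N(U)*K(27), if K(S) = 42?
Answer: 147/2 ≈ 73.500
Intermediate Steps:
U = 7/4 (U = (-5 - 2)/(-1 - 3) = -7/(-4) = -7*(-¼) = 7/4 ≈ 1.7500)
N(U)*K(27) = (7/4)*42 = 147/2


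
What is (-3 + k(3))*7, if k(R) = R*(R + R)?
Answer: 105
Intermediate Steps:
k(R) = 2*R**2 (k(R) = R*(2*R) = 2*R**2)
(-3 + k(3))*7 = (-3 + 2*3**2)*7 = (-3 + 2*9)*7 = (-3 + 18)*7 = 15*7 = 105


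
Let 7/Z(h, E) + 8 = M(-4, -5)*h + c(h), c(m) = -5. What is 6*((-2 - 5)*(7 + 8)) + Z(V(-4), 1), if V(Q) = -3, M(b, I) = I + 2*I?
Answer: -20153/32 ≈ -629.78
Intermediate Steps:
M(b, I) = 3*I
Z(h, E) = 7/(-13 - 15*h) (Z(h, E) = 7/(-8 + ((3*(-5))*h - 5)) = 7/(-8 + (-15*h - 5)) = 7/(-8 + (-5 - 15*h)) = 7/(-13 - 15*h))
6*((-2 - 5)*(7 + 8)) + Z(V(-4), 1) = 6*((-2 - 5)*(7 + 8)) - 7/(13 + 15*(-3)) = 6*(-7*15) - 7/(13 - 45) = 6*(-105) - 7/(-32) = -630 - 7*(-1/32) = -630 + 7/32 = -20153/32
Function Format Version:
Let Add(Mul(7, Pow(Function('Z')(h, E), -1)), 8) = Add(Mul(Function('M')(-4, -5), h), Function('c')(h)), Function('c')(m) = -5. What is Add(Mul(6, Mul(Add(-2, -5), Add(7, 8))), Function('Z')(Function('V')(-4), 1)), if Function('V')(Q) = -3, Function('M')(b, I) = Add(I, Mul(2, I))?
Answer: Rational(-20153, 32) ≈ -629.78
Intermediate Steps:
Function('M')(b, I) = Mul(3, I)
Function('Z')(h, E) = Mul(7, Pow(Add(-13, Mul(-15, h)), -1)) (Function('Z')(h, E) = Mul(7, Pow(Add(-8, Add(Mul(Mul(3, -5), h), -5)), -1)) = Mul(7, Pow(Add(-8, Add(Mul(-15, h), -5)), -1)) = Mul(7, Pow(Add(-8, Add(-5, Mul(-15, h))), -1)) = Mul(7, Pow(Add(-13, Mul(-15, h)), -1)))
Add(Mul(6, Mul(Add(-2, -5), Add(7, 8))), Function('Z')(Function('V')(-4), 1)) = Add(Mul(6, Mul(Add(-2, -5), Add(7, 8))), Mul(-7, Pow(Add(13, Mul(15, -3)), -1))) = Add(Mul(6, Mul(-7, 15)), Mul(-7, Pow(Add(13, -45), -1))) = Add(Mul(6, -105), Mul(-7, Pow(-32, -1))) = Add(-630, Mul(-7, Rational(-1, 32))) = Add(-630, Rational(7, 32)) = Rational(-20153, 32)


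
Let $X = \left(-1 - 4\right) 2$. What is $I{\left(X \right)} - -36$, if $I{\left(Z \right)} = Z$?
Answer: $26$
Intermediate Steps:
$X = -10$ ($X = \left(-5\right) 2 = -10$)
$I{\left(X \right)} - -36 = -10 - -36 = -10 + 36 = 26$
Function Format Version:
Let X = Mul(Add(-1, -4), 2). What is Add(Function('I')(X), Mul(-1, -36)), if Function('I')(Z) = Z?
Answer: 26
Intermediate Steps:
X = -10 (X = Mul(-5, 2) = -10)
Add(Function('I')(X), Mul(-1, -36)) = Add(-10, Mul(-1, -36)) = Add(-10, 36) = 26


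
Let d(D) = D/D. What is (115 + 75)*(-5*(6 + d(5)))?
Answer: -6650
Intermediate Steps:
d(D) = 1
(115 + 75)*(-5*(6 + d(5))) = (115 + 75)*(-5*(6 + 1)) = 190*(-5*7) = 190*(-35) = -6650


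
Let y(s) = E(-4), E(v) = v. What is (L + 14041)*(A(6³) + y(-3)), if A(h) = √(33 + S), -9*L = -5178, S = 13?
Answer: -175396/3 + 43849*√46/3 ≈ 40667.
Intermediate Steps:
y(s) = -4
L = 1726/3 (L = -⅑*(-5178) = 1726/3 ≈ 575.33)
A(h) = √46 (A(h) = √(33 + 13) = √46)
(L + 14041)*(A(6³) + y(-3)) = (1726/3 + 14041)*(√46 - 4) = 43849*(-4 + √46)/3 = -175396/3 + 43849*√46/3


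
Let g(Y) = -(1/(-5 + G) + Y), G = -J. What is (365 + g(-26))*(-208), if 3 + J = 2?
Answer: -81380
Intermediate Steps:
J = -1 (J = -3 + 2 = -1)
G = 1 (G = -1*(-1) = 1)
g(Y) = 1/4 - Y (g(Y) = -(1/(-5 + 1) + Y) = -(1/(-4) + Y) = -(-1/4 + Y) = 1/4 - Y)
(365 + g(-26))*(-208) = (365 + (1/4 - 1*(-26)))*(-208) = (365 + (1/4 + 26))*(-208) = (365 + 105/4)*(-208) = (1565/4)*(-208) = -81380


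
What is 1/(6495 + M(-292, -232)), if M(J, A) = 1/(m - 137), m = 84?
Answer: 53/344234 ≈ 0.00015397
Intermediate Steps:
M(J, A) = -1/53 (M(J, A) = 1/(84 - 137) = 1/(-53) = -1/53)
1/(6495 + M(-292, -232)) = 1/(6495 - 1/53) = 1/(344234/53) = 53/344234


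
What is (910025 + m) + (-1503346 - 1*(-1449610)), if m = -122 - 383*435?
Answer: 689562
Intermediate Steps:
m = -166727 (m = -122 - 166605 = -166727)
(910025 + m) + (-1503346 - 1*(-1449610)) = (910025 - 166727) + (-1503346 - 1*(-1449610)) = 743298 + (-1503346 + 1449610) = 743298 - 53736 = 689562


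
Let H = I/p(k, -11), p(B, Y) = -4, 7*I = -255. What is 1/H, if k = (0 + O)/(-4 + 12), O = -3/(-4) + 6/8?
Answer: 28/255 ≈ 0.10980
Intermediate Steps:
I = -255/7 (I = (1/7)*(-255) = -255/7 ≈ -36.429)
O = 3/2 (O = -3*(-1/4) + 6*(1/8) = 3/4 + 3/4 = 3/2 ≈ 1.5000)
k = 3/16 (k = (0 + 3/2)/(-4 + 12) = (3/2)/8 = (3/2)*(1/8) = 3/16 ≈ 0.18750)
H = 255/28 (H = -255/7/(-4) = -255/7*(-1/4) = 255/28 ≈ 9.1071)
1/H = 1/(255/28) = 28/255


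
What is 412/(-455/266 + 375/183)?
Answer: 955016/785 ≈ 1216.6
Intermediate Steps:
412/(-455/266 + 375/183) = 412/(-455*1/266 + 375*(1/183)) = 412/(-65/38 + 125/61) = 412/(785/2318) = 412*(2318/785) = 955016/785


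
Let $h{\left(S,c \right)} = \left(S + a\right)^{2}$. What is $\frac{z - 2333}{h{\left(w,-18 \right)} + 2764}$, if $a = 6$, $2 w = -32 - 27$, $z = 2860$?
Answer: $\frac{2108}{13265} \approx 0.15891$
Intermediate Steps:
$w = - \frac{59}{2}$ ($w = \frac{-32 - 27}{2} = \frac{1}{2} \left(-59\right) = - \frac{59}{2} \approx -29.5$)
$h{\left(S,c \right)} = \left(6 + S\right)^{2}$ ($h{\left(S,c \right)} = \left(S + 6\right)^{2} = \left(6 + S\right)^{2}$)
$\frac{z - 2333}{h{\left(w,-18 \right)} + 2764} = \frac{2860 - 2333}{\left(6 - \frac{59}{2}\right)^{2} + 2764} = \frac{527}{\left(- \frac{47}{2}\right)^{2} + 2764} = \frac{527}{\frac{2209}{4} + 2764} = \frac{527}{\frac{13265}{4}} = 527 \cdot \frac{4}{13265} = \frac{2108}{13265}$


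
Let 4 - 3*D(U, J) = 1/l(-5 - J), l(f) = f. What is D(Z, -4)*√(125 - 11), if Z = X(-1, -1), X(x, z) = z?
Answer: 5*√114/3 ≈ 17.795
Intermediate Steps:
Z = -1
D(U, J) = 4/3 - 1/(3*(-5 - J))
D(Z, -4)*√(125 - 11) = ((21 + 4*(-4))/(3*(5 - 4)))*√(125 - 11) = ((⅓)*(21 - 16)/1)*√114 = ((⅓)*1*5)*√114 = 5*√114/3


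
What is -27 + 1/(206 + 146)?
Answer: -9503/352 ≈ -26.997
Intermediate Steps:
-27 + 1/(206 + 146) = -27 + 1/352 = -9503/352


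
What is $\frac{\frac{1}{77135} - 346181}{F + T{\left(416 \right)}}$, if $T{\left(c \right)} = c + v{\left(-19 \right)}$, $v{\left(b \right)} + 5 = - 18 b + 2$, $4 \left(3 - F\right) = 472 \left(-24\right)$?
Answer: $- \frac{13351335717}{138457325} \approx -96.429$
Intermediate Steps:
$F = 2835$ ($F = 3 - \frac{472 \left(-24\right)}{4} = 3 - -2832 = 3 + 2832 = 2835$)
$v{\left(b \right)} = -3 - 18 b$ ($v{\left(b \right)} = -5 - \left(-2 + 18 b\right) = -3 - 18 b$)
$T{\left(c \right)} = 339 + c$ ($T{\left(c \right)} = c - -339 = c + \left(-3 + 342\right) = c + 339 = 339 + c$)
$\frac{\frac{1}{77135} - 346181}{F + T{\left(416 \right)}} = \frac{\frac{1}{77135} - 346181}{2835 + \left(339 + 416\right)} = \frac{\frac{1}{77135} - 346181}{2835 + 755} = - \frac{26702671434}{77135 \cdot 3590} = \left(- \frac{26702671434}{77135}\right) \frac{1}{3590} = - \frac{13351335717}{138457325}$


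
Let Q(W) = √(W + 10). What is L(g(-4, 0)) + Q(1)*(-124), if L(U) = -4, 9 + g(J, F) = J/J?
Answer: -4 - 124*√11 ≈ -415.26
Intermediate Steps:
g(J, F) = -8 (g(J, F) = -9 + J/J = -9 + 1 = -8)
Q(W) = √(10 + W)
L(g(-4, 0)) + Q(1)*(-124) = -4 + √(10 + 1)*(-124) = -4 + √11*(-124) = -4 - 124*√11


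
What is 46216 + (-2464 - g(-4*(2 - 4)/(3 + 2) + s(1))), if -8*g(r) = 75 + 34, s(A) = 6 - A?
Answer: 350125/8 ≈ 43766.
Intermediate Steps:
g(r) = -109/8 (g(r) = -(75 + 34)/8 = -⅛*109 = -109/8)
46216 + (-2464 - g(-4*(2 - 4)/(3 + 2) + s(1))) = 46216 + (-2464 - 1*(-109/8)) = 46216 + (-2464 + 109/8) = 46216 - 19603/8 = 350125/8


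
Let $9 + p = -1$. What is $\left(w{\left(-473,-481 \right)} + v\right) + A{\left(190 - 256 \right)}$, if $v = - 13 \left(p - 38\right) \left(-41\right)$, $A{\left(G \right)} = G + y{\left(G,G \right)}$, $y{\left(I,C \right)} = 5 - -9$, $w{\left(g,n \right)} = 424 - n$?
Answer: $-24731$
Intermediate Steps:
$p = -10$ ($p = -9 - 1 = -10$)
$y{\left(I,C \right)} = 14$ ($y{\left(I,C \right)} = 5 + 9 = 14$)
$A{\left(G \right)} = 14 + G$ ($A{\left(G \right)} = G + 14 = 14 + G$)
$v = -25584$ ($v = - 13 \left(-10 - 38\right) \left(-41\right) = \left(-13\right) \left(-48\right) \left(-41\right) = 624 \left(-41\right) = -25584$)
$\left(w{\left(-473,-481 \right)} + v\right) + A{\left(190 - 256 \right)} = \left(\left(424 - -481\right) - 25584\right) + \left(14 + \left(190 - 256\right)\right) = \left(\left(424 + 481\right) - 25584\right) + \left(14 + \left(190 - 256\right)\right) = \left(905 - 25584\right) + \left(14 - 66\right) = -24679 - 52 = -24731$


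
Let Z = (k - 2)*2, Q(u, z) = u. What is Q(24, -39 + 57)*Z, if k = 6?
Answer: 192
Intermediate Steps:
Z = 8 (Z = (6 - 2)*2 = 4*2 = 8)
Q(24, -39 + 57)*Z = 24*8 = 192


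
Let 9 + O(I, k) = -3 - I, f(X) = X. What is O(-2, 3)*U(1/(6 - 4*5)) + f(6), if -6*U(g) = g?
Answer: 247/42 ≈ 5.8810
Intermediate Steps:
O(I, k) = -12 - I (O(I, k) = -9 + (-3 - I) = -12 - I)
U(g) = -g/6
O(-2, 3)*U(1/(6 - 4*5)) + f(6) = (-12 - 1*(-2))*(-1/(6*(6 - 4*5))) + 6 = (-12 + 2)*(-1/(6*(6 - 20))) + 6 = -(-5)/(3*(-14)) + 6 = -(-5)*(-1)/(3*14) + 6 = -10*1/84 + 6 = -5/42 + 6 = 247/42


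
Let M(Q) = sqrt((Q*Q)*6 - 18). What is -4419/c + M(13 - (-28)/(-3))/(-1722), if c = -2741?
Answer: 4419/2741 - sqrt(141)/2583 ≈ 1.6076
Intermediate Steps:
M(Q) = sqrt(-18 + 6*Q**2) (M(Q) = sqrt(Q**2*6 - 18) = sqrt(6*Q**2 - 18) = sqrt(-18 + 6*Q**2))
-4419/c + M(13 - (-28)/(-3))/(-1722) = -4419/(-2741) + sqrt(-18 + 6*(13 - (-28)/(-3))**2)/(-1722) = -4419*(-1/2741) + sqrt(-18 + 6*(13 - (-28)*(-1)/3)**2)*(-1/1722) = 4419/2741 + sqrt(-18 + 6*(13 - 1*28/3)**2)*(-1/1722) = 4419/2741 + sqrt(-18 + 6*(13 - 28/3)**2)*(-1/1722) = 4419/2741 + sqrt(-18 + 6*(11/3)**2)*(-1/1722) = 4419/2741 + sqrt(-18 + 6*(121/9))*(-1/1722) = 4419/2741 + sqrt(-18 + 242/3)*(-1/1722) = 4419/2741 + sqrt(188/3)*(-1/1722) = 4419/2741 + (2*sqrt(141)/3)*(-1/1722) = 4419/2741 - sqrt(141)/2583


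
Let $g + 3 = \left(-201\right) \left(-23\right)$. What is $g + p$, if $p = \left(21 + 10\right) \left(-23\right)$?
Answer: $3907$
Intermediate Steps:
$g = 4620$ ($g = -3 - -4623 = -3 + 4623 = 4620$)
$p = -713$ ($p = 31 \left(-23\right) = -713$)
$g + p = 4620 - 713 = 3907$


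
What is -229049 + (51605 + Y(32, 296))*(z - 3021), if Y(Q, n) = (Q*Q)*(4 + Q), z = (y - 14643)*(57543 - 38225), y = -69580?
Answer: -143941092265564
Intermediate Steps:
z = -1627019914 (z = (-69580 - 14643)*(57543 - 38225) = -84223*19318 = -1627019914)
Y(Q, n) = Q**2*(4 + Q)
-229049 + (51605 + Y(32, 296))*(z - 3021) = -229049 + (51605 + 32**2*(4 + 32))*(-1627019914 - 3021) = -229049 + (51605 + 1024*36)*(-1627022935) = -229049 + (51605 + 36864)*(-1627022935) = -229049 + 88469*(-1627022935) = -229049 - 143941092036515 = -143941092265564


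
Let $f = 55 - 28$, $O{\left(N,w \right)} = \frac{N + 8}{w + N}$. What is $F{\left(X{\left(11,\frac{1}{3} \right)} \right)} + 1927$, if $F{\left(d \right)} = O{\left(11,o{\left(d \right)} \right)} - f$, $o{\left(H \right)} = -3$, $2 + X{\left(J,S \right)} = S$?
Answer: $\frac{15219}{8} \approx 1902.4$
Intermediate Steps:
$X{\left(J,S \right)} = -2 + S$
$O{\left(N,w \right)} = \frac{8 + N}{N + w}$
$f = 27$ ($f = 55 - 28 = 27$)
$F{\left(d \right)} = - \frac{197}{8}$ ($F{\left(d \right)} = \frac{8 + 11}{11 - 3} - 27 = \frac{1}{8} \cdot 19 - 27 = \frac{19}{8} - 27 = - \frac{197}{8}$)
$F{\left(X{\left(11,\frac{1}{3} \right)} \right)} + 1927 = - \frac{197}{8} + 1927 = \frac{15219}{8}$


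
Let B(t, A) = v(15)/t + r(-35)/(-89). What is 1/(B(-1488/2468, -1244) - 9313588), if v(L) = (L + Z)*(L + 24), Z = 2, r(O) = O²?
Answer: -11036/102797044841 ≈ -1.0736e-7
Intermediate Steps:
v(L) = (2 + L)*(24 + L) (v(L) = (L + 2)*(L + 24) = (2 + L)*(24 + L))
B(t, A) = -1225/89 + 663/t (B(t, A) = (48 + 15² + 26*15)/t + (-35)²/(-89) = (48 + 225 + 390)/t + 1225*(-1/89) = 663/t - 1225/89 = -1225/89 + 663/t)
1/(B(-1488/2468, -1244) - 9313588) = 1/((-1225/89 + 663/((-1488/2468))) - 9313588) = 1/((-1225/89 + 663/((-1488*1/2468))) - 9313588) = 1/((-1225/89 + 663/(-372/617)) - 9313588) = 1/((-1225/89 + 663*(-617/372)) - 9313588) = 1/((-1225/89 - 136357/124) - 9313588) = 1/(-12287673/11036 - 9313588) = 1/(-102797044841/11036) = -11036/102797044841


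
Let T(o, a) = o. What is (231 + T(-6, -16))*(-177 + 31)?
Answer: -32850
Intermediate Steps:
(231 + T(-6, -16))*(-177 + 31) = (231 - 6)*(-177 + 31) = 225*(-146) = -32850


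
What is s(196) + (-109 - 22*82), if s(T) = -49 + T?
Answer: -1766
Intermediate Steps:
s(196) + (-109 - 22*82) = (-49 + 196) + (-109 - 22*82) = 147 + (-109 - 1804) = 147 - 1913 = -1766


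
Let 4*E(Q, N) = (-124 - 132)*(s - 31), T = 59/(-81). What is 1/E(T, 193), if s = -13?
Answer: 1/2816 ≈ 0.00035511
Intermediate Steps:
T = -59/81 (T = 59*(-1/81) = -59/81 ≈ -0.72840)
E(Q, N) = 2816 (E(Q, N) = ((-124 - 132)*(-13 - 31))/4 = (-256*(-44))/4 = (1/4)*11264 = 2816)
1/E(T, 193) = 1/2816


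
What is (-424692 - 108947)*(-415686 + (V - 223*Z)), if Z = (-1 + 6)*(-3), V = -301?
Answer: 220201864238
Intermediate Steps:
Z = -15 (Z = 5*(-3) = -15)
(-424692 - 108947)*(-415686 + (V - 223*Z)) = (-424692 - 108947)*(-415686 + (-301 - 223*(-15))) = -533639*(-415686 + (-301 + 3345)) = -533639*(-415686 + 3044) = -533639*(-412642) = 220201864238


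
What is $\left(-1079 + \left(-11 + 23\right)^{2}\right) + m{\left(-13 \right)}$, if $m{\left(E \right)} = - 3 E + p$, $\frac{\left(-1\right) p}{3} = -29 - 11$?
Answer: $-776$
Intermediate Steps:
$p = 120$ ($p = - 3 \left(-29 - 11\right) = \left(-3\right) \left(-40\right) = 120$)
$m{\left(E \right)} = 120 - 3 E$ ($m{\left(E \right)} = - 3 E + 120 = 120 - 3 E$)
$\left(-1079 + \left(-11 + 23\right)^{2}\right) + m{\left(-13 \right)} = \left(-1079 + \left(-11 + 23\right)^{2}\right) + \left(120 - -39\right) = \left(-1079 + 12^{2}\right) + \left(120 + 39\right) = \left(-1079 + 144\right) + 159 = -935 + 159 = -776$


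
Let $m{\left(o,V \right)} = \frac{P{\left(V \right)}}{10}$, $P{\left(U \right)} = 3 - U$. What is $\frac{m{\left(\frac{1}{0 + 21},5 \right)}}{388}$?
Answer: $- \frac{1}{1940} \approx -0.00051546$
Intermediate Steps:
$m{\left(o,V \right)} = \frac{3}{10} - \frac{V}{10}$ ($m{\left(o,V \right)} = \frac{3 - V}{10} = \left(3 - V\right) \frac{1}{10} = \frac{3}{10} - \frac{V}{10}$)
$\frac{m{\left(\frac{1}{0 + 21},5 \right)}}{388} = \frac{\frac{3}{10} - \frac{1}{2}}{388} = \left(\frac{3}{10} - \frac{1}{2}\right) \frac{1}{388} = \left(- \frac{1}{5}\right) \frac{1}{388} = - \frac{1}{1940}$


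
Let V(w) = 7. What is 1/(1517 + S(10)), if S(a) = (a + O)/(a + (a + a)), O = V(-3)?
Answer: 30/45527 ≈ 0.00065895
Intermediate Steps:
O = 7
S(a) = (7 + a)/(3*a) (S(a) = (a + 7)/(a + (a + a)) = (7 + a)/(a + 2*a) = (7 + a)/((3*a)) = (7 + a)*(1/(3*a)) = (7 + a)/(3*a))
1/(1517 + S(10)) = 1/(1517 + (⅓)*(7 + 10)/10) = 1/(1517 + (⅓)*(⅒)*17) = 1/(1517 + 17/30) = 1/(45527/30) = 30/45527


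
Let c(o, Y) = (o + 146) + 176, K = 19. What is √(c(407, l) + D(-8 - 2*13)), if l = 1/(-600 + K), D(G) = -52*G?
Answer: √2497 ≈ 49.970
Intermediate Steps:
l = -1/581 (l = 1/(-600 + 19) = 1/(-581) = -1/581 ≈ -0.0017212)
c(o, Y) = 322 + o (c(o, Y) = (146 + o) + 176 = 322 + o)
√(c(407, l) + D(-8 - 2*13)) = √((322 + 407) - 52*(-8 - 2*13)) = √(729 - 52*(-8 - 26)) = √(729 - 52*(-34)) = √(729 + 1768) = √2497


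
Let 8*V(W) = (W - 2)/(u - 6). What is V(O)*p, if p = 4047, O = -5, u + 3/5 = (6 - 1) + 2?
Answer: -141645/16 ≈ -8852.8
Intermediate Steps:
u = 32/5 (u = -3/5 + ((6 - 1) + 2) = -3/5 + (5 + 2) = -3/5 + 7 = 32/5 ≈ 6.4000)
V(W) = -5/8 + 5*W/16 (V(W) = ((W - 2)/(32/5 - 6))/8 = ((-2 + W)/(2/5))/8 = ((-2 + W)*(5/2))/8 = (-5 + 5*W/2)/8 = -5/8 + 5*W/16)
V(O)*p = (-5/8 + (5/16)*(-5))*4047 = (-5/8 - 25/16)*4047 = -35/16*4047 = -141645/16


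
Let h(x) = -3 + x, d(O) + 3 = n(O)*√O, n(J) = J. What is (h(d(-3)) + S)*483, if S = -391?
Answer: -191751 - 1449*I*√3 ≈ -1.9175e+5 - 2509.7*I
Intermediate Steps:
d(O) = -3 + O^(3/2) (d(O) = -3 + O*√O = -3 + O^(3/2))
(h(d(-3)) + S)*483 = ((-3 + (-3 + (-3)^(3/2))) - 391)*483 = ((-3 + (-3 - 3*I*√3)) - 391)*483 = ((-6 - 3*I*√3) - 391)*483 = (-397 - 3*I*√3)*483 = -191751 - 1449*I*√3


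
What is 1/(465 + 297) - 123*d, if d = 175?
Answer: -16402049/762 ≈ -21525.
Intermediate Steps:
1/(465 + 297) - 123*d = 1/(465 + 297) - 123*175 = 1/762 - 21525 = -16402049/762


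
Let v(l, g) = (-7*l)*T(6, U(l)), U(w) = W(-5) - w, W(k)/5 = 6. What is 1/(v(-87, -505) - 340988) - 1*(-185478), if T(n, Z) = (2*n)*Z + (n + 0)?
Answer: 96022331557/517702 ≈ 1.8548e+5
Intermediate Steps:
W(k) = 30 (W(k) = 5*6 = 30)
U(w) = 30 - w
T(n, Z) = n + 2*Z*n (T(n, Z) = 2*Z*n + n = n + 2*Z*n)
v(l, g) = -7*l*(366 - 12*l) (v(l, g) = (-7*l)*(6*(1 + 2*(30 - l))) = (-7*l)*(6*(1 + (60 - 2*l))) = (-7*l)*(6*(61 - 2*l)) = (-7*l)*(366 - 12*l) = -7*l*(366 - 12*l))
1/(v(-87, -505) - 340988) - 1*(-185478) = 1/(42*(-87)*(-61 + 2*(-87)) - 340988) - 1*(-185478) = 1/(42*(-87)*(-61 - 174) - 340988) + 185478 = 1/(42*(-87)*(-235) - 340988) + 185478 = 1/(858690 - 340988) + 185478 = 1/517702 + 185478 = 96022331557/517702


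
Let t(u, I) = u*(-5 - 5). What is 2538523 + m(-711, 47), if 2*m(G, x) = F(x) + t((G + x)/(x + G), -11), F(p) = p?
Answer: 5077083/2 ≈ 2.5385e+6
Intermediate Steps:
t(u, I) = -10*u (t(u, I) = u*(-10) = -10*u)
m(G, x) = -5 + x/2 (m(G, x) = (x - 10*(G + x)/(x + G))/2 = (x - 10*(G + x)/(G + x))/2 = (x - 10*1)/2 = (x - 10)/2 = (-10 + x)/2 = -5 + x/2)
2538523 + m(-711, 47) = 2538523 + (-5 + (½)*47) = 2538523 + (-5 + 47/2) = 2538523 + 37/2 = 5077083/2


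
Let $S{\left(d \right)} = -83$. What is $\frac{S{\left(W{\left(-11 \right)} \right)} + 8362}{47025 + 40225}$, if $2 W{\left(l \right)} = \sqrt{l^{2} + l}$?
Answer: $\frac{8279}{87250} \approx 0.094888$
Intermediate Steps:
$W{\left(l \right)} = \frac{\sqrt{l + l^{2}}}{2}$ ($W{\left(l \right)} = \frac{\sqrt{l^{2} + l}}{2} = \frac{\sqrt{l + l^{2}}}{2}$)
$\frac{S{\left(W{\left(-11 \right)} \right)} + 8362}{47025 + 40225} = \frac{-83 + 8362}{47025 + 40225} = \frac{8279}{87250}$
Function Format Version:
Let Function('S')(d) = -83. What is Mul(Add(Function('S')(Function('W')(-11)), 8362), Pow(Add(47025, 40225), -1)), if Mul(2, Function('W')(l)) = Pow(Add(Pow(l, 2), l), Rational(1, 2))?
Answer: Rational(8279, 87250) ≈ 0.094888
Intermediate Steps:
Function('W')(l) = Mul(Rational(1, 2), Pow(Add(l, Pow(l, 2)), Rational(1, 2))) (Function('W')(l) = Mul(Rational(1, 2), Pow(Add(Pow(l, 2), l), Rational(1, 2))) = Mul(Rational(1, 2), Pow(Add(l, Pow(l, 2)), Rational(1, 2))))
Mul(Add(Function('S')(Function('W')(-11)), 8362), Pow(Add(47025, 40225), -1)) = Mul(Add(-83, 8362), Pow(Add(47025, 40225), -1)) = Mul(8279, Pow(87250, -1)) = Mul(8279, Rational(1, 87250)) = Rational(8279, 87250)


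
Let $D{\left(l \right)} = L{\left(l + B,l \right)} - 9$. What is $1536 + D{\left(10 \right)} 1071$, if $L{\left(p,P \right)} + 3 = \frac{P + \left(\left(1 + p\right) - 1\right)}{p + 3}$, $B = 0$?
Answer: $- \frac{125688}{13} \approx -9668.3$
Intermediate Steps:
$L{\left(p,P \right)} = -3 + \frac{P + p}{3 + p}$ ($L{\left(p,P \right)} = -3 + \frac{P + \left(\left(1 + p\right) - 1\right)}{p + 3} = -3 + \frac{P + p}{3 + p}$)
$D{\left(l \right)} = -9 + \frac{-9 - l}{3 + l}$ ($D{\left(l \right)} = \frac{-9 + l - 2 \left(l + 0\right)}{3 + \left(l + 0\right)} - 9 = \frac{-9 + l - 2 l}{3 + l} - 9 = \frac{-9 - l}{3 + l} - 9 = -9 + \frac{-9 - l}{3 + l}$)
$1536 + D{\left(10 \right)} 1071 = 1536 + \frac{2 \left(-18 - 50\right)}{3 + 10} \cdot 1071 = 1536 + \frac{2 \left(-18 - 50\right)}{13} \cdot 1071 = 1536 + 2 \cdot \frac{1}{13} \left(-68\right) 1071 = 1536 - \frac{145656}{13} = - \frac{125688}{13}$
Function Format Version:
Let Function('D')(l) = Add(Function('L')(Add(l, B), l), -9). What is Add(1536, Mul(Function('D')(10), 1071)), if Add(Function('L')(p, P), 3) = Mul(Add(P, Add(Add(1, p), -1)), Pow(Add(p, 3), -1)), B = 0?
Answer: Rational(-125688, 13) ≈ -9668.3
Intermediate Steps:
Function('L')(p, P) = Add(-3, Mul(Pow(Add(3, p), -1), Add(P, p))) (Function('L')(p, P) = Add(-3, Mul(Add(P, Add(Add(1, p), -1)), Pow(Add(p, 3), -1))) = Add(-3, Mul(Add(P, p), Pow(Add(3, p), -1))) = Add(-3, Mul(Pow(Add(3, p), -1), Add(P, p))))
Function('D')(l) = Add(-9, Mul(Pow(Add(3, l), -1), Add(-9, Mul(-1, l)))) (Function('D')(l) = Add(Mul(Pow(Add(3, Add(l, 0)), -1), Add(-9, l, Mul(-2, Add(l, 0)))), -9) = Add(Mul(Pow(Add(3, l), -1), Add(-9, l, Mul(-2, l))), -9) = Add(Mul(Pow(Add(3, l), -1), Add(-9, Mul(-1, l))), -9) = Add(-9, Mul(Pow(Add(3, l), -1), Add(-9, Mul(-1, l)))))
Add(1536, Mul(Function('D')(10), 1071)) = Add(1536, Mul(Mul(2, Pow(Add(3, 10), -1), Add(-18, Mul(-5, 10))), 1071)) = Add(1536, Mul(Mul(2, Pow(13, -1), Add(-18, -50)), 1071)) = Add(1536, Mul(Mul(2, Rational(1, 13), -68), 1071)) = Add(1536, Mul(Rational(-136, 13), 1071)) = Add(1536, Rational(-145656, 13)) = Rational(-125688, 13)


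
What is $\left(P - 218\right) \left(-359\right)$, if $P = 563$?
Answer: $-123855$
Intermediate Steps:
$\left(P - 218\right) \left(-359\right) = \left(563 - 218\right) \left(-359\right) = 345 \left(-359\right) = -123855$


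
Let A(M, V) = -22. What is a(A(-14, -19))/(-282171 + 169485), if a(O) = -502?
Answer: 251/56343 ≈ 0.0044549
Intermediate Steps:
a(A(-14, -19))/(-282171 + 169485) = -502/(-282171 + 169485) = -502/(-112686) = -502*(-1/112686) = 251/56343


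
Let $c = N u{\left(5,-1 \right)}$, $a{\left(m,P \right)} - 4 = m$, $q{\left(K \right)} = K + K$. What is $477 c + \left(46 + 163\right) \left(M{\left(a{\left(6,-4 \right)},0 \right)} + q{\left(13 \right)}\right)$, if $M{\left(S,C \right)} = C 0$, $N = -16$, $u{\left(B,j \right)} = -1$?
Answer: $13066$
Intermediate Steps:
$q{\left(K \right)} = 2 K$
$a{\left(m,P \right)} = 4 + m$
$M{\left(S,C \right)} = 0$
$c = 16$ ($c = \left(-16\right) \left(-1\right) = 16$)
$477 c + \left(46 + 163\right) \left(M{\left(a{\left(6,-4 \right)},0 \right)} + q{\left(13 \right)}\right) = 477 \cdot 16 + \left(46 + 163\right) \left(0 + 2 \cdot 13\right) = 7632 + 209 \left(0 + 26\right) = 7632 + 209 \cdot 26 = 7632 + 5434 = 13066$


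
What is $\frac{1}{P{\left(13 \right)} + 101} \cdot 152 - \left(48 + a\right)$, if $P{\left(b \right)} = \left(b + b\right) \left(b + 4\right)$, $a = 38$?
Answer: $- \frac{46546}{543} \approx -85.72$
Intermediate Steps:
$P{\left(b \right)} = 2 b \left(4 + b\right)$
$\frac{1}{P{\left(13 \right)} + 101} \cdot 152 - \left(48 + a\right) = \frac{1}{2 \cdot 13 \left(4 + 13\right) + 101} \cdot 152 - 86 = \frac{1}{2 \cdot 13 \cdot 17 + 101} \cdot 152 - 86 = \frac{1}{442 + 101} \cdot 152 - 86 = \frac{1}{543} \cdot 152 - 86 = \frac{152}{543} - 86 = - \frac{46546}{543}$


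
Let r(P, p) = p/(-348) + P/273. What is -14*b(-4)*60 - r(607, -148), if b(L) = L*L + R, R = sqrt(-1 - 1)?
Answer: -35475150/2639 - 840*I*sqrt(2) ≈ -13443.0 - 1187.9*I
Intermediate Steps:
r(P, p) = -p/348 + P/273 (r(P, p) = p*(-1/348) + P*(1/273) = -p/348 + P/273)
R = I*sqrt(2) (R = sqrt(-2) = I*sqrt(2) ≈ 1.4142*I)
b(L) = L**2 + I*sqrt(2) (b(L) = L*L + I*sqrt(2) = L**2 + I*sqrt(2))
-14*b(-4)*60 - r(607, -148) = -14*((-4)**2 + I*sqrt(2))*60 - (-1/348*(-148) + (1/273)*607) = -14*(16 + I*sqrt(2))*60 - (37/87 + 607/273) = (-224 - 14*I*sqrt(2))*60 - 1*6990/2639 = (-13440 - 840*I*sqrt(2)) - 6990/2639 = -35475150/2639 - 840*I*sqrt(2)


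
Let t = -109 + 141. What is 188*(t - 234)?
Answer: -37976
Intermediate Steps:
t = 32
188*(t - 234) = 188*(32 - 234) = 188*(-202) = -37976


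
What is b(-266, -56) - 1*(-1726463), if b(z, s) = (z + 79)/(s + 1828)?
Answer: 3059292249/1772 ≈ 1.7265e+6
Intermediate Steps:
b(z, s) = (79 + z)/(1828 + s)
b(-266, -56) - 1*(-1726463) = (79 - 266)/(1828 - 56) - 1*(-1726463) = -187/1772 + 1726463 = 3059292249/1772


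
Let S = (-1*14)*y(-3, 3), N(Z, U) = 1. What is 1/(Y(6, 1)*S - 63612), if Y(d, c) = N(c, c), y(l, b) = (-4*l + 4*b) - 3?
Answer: -1/63906 ≈ -1.5648e-5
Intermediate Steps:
y(l, b) = -3 - 4*l + 4*b
Y(d, c) = 1
S = -294 (S = (-1*14)*(-3 - 4*(-3) + 4*3) = -14*(-3 + 12 + 12) = -14*21 = -294)
1/(Y(6, 1)*S - 63612) = 1/(1*(-294) - 63612) = 1/(-294 - 63612) = 1/(-63906) = -1/63906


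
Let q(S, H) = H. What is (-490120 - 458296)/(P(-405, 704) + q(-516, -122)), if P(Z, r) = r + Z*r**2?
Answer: 474208/100361949 ≈ 0.0047250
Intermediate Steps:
(-490120 - 458296)/(P(-405, 704) + q(-516, -122)) = (-490120 - 458296)/(704*(1 - 405*704) - 122) = -948416/(704*(1 - 285120) - 122) = -948416/(704*(-285119) - 122) = -948416/(-200723776 - 122) = -948416/(-200723898) = -948416*(-1/200723898) = 474208/100361949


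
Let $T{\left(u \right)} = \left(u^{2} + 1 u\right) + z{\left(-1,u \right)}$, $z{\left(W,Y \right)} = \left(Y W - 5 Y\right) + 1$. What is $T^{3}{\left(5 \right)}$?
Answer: $1$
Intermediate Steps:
$z{\left(W,Y \right)} = 1 - 5 Y + W Y$ ($z{\left(W,Y \right)} = \left(W Y - 5 Y\right) + 1 = \left(- 5 Y + W Y\right) + 1 = 1 - 5 Y + W Y$)
$T{\left(u \right)} = 1 + u^{2} - 5 u$ ($T{\left(u \right)} = \left(u^{2} + 1 u\right) - \left(-1 + 6 u\right) = \left(u^{2} + u\right) - \left(-1 + 6 u\right) = \left(u + u^{2}\right) - \left(-1 + 6 u\right) = 1 + u^{2} - 5 u$)
$T^{3}{\left(5 \right)} = \left(1 + 5^{2} - 25\right)^{3} = \left(1 + 25 - 25\right)^{3} = 1^{3} = 1$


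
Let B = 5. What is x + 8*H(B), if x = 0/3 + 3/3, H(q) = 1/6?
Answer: 7/3 ≈ 2.3333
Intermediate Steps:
H(q) = 1/6
x = 1 (x = 0*(1/3) + 3*(1/3) = 0 + 1 = 1)
x + 8*H(B) = 1 + 8*(1/6) = 1 + 4/3 = 7/3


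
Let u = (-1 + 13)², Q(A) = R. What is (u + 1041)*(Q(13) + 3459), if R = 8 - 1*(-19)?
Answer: 4130910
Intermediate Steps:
R = 27 (R = 8 + 19 = 27)
Q(A) = 27
u = 144 (u = 12² = 144)
(u + 1041)*(Q(13) + 3459) = (144 + 1041)*(27 + 3459) = 1185*3486 = 4130910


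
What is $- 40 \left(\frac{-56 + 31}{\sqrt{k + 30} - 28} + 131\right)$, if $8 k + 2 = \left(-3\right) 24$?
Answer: $- \frac{16109720}{3053} - \frac{2000 \sqrt{83}}{3053} \approx -5282.7$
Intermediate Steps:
$k = - \frac{37}{4}$ ($k = - \frac{1}{4} + \frac{\left(-3\right) 24}{8} = - \frac{1}{4} + \frac{1}{8} \left(-72\right) = - \frac{1}{4} - 9 = - \frac{37}{4} \approx -9.25$)
$- 40 \left(\frac{-56 + 31}{\sqrt{k + 30} - 28} + 131\right) = - 40 \left(\frac{-56 + 31}{\sqrt{- \frac{37}{4} + 30} - 28} + 131\right) = - 40 \left(- \frac{25}{\sqrt{\frac{83}{4}} - 28} + 131\right) = - 40 \left(- \frac{25}{\frac{\sqrt{83}}{2} - 28} + 131\right) = - 40 \left(- \frac{25}{-28 + \frac{\sqrt{83}}{2}} + 131\right) = - 40 \left(131 - \frac{25}{-28 + \frac{\sqrt{83}}{2}}\right) = -5240 + \frac{1000}{-28 + \frac{\sqrt{83}}{2}}$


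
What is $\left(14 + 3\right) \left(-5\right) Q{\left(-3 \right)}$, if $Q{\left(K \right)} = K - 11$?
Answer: $1190$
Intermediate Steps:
$Q{\left(K \right)} = -11 + K$
$\left(14 + 3\right) \left(-5\right) Q{\left(-3 \right)} = \left(14 + 3\right) \left(-5\right) \left(-11 - 3\right) = 17 \left(-5\right) \left(-14\right) = \left(-85\right) \left(-14\right) = 1190$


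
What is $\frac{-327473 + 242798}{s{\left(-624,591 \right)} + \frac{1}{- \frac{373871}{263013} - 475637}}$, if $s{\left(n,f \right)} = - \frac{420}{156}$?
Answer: $\frac{137705948760517800}{4378471504489} \approx 31451.0$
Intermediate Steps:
$s{\left(n,f \right)} = - \frac{35}{13}$ ($s{\left(n,f \right)} = \left(-420\right) \frac{1}{156} = - \frac{35}{13}$)
$\frac{-327473 + 242798}{s{\left(-624,591 \right)} + \frac{1}{- \frac{373871}{263013} - 475637}} = \frac{-327473 + 242798}{- \frac{35}{13} + \frac{1}{- \frac{373871}{263013} - 475637}} = - \frac{84675}{- \frac{35}{13} + \frac{1}{\left(-373871\right) \frac{1}{263013} - 475637}} = - \frac{84675}{- \frac{35}{13} + \frac{1}{- \frac{373871}{263013} - 475637}} = - \frac{84675}{- \frac{35}{13} + \frac{1}{- \frac{125099088152}{263013}}} = - \frac{84675}{- \frac{35}{13} - \frac{263013}{125099088152}} = - \frac{84675}{- \frac{4378471504489}{1626288145976}} = \left(-84675\right) \left(- \frac{1626288145976}{4378471504489}\right) = \frac{137705948760517800}{4378471504489}$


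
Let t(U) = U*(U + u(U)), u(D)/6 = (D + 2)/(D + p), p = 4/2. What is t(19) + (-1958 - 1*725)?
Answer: -2208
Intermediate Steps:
p = 2 (p = 4*(1/2) = 2)
u(D) = 6 (u(D) = 6*((D + 2)/(D + 2)) = 6*((2 + D)/(2 + D)) = 6*1 = 6)
t(U) = U*(6 + U) (t(U) = U*(U + 6) = U*(6 + U))
t(19) + (-1958 - 1*725) = 19*(6 + 19) + (-1958 - 1*725) = 19*25 + (-1958 - 725) = 475 - 2683 = -2208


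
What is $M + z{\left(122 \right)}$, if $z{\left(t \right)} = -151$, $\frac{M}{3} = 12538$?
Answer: $37463$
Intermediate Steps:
$M = 37614$ ($M = 3 \cdot 12538 = 37614$)
$M + z{\left(122 \right)} = 37614 - 151 = 37463$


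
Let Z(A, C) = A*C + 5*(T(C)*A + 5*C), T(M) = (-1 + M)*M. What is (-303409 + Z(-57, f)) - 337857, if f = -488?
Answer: -68635770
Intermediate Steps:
T(M) = M*(-1 + M)
Z(A, C) = 25*C + A*C + 5*A*C*(-1 + C) (Z(A, C) = A*C + 5*((C*(-1 + C))*A + 5*C) = A*C + 5*(A*C*(-1 + C) + 5*C) = A*C + 5*(5*C + A*C*(-1 + C)) = A*C + (25*C + 5*A*C*(-1 + C)) = 25*C + A*C + 5*A*C*(-1 + C))
(-303409 + Z(-57, f)) - 337857 = (-303409 - 488*(25 - 57 + 5*(-57)*(-1 - 488))) - 337857 = (-303409 - 488*(25 - 57 + 5*(-57)*(-489))) - 337857 = (-303409 - 488*(25 - 57 + 139365)) - 337857 = (-303409 - 488*139333) - 337857 = (-303409 - 67994504) - 337857 = -68297913 - 337857 = -68635770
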